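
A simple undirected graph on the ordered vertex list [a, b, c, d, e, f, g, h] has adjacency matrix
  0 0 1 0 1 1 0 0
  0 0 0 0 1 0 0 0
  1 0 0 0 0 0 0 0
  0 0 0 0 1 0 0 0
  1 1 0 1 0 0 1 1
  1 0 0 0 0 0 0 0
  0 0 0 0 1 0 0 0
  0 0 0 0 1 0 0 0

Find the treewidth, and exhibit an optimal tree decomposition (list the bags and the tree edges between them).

Every bag has size at most 2, so the width is 2 − 1 = 1 and tw(G) ≤ 1. Any graph with an edge has treewidth ≥ 1, and G has the edge e–a. The upper and lower bounds meet at 1, so that is the treewidth.

Treewidth 1.
One optimal decomposition is:
Bags: B1 = {a, e}  B2 = {b, e}  B3 = {e, h}  B4 = {a, f}  B5 = {d, e}  B6 = {e, g}  B7 = {a, c}
Tree: B1–B2, B1–B3, B1–B4, B3–B5, B5–B6, B4–B7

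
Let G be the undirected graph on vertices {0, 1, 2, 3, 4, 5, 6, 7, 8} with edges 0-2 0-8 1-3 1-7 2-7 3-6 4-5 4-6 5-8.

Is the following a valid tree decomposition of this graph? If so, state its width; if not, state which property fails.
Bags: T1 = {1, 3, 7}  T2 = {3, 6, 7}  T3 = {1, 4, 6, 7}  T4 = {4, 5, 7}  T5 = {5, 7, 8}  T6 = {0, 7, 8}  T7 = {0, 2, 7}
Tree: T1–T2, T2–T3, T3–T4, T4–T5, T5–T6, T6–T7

No — bags containing vertex 1 are not connected in the tree.

A tree decomposition must satisfy three properties: every vertex lies in some bag; for every edge, both endpoints lie together in some bag; and for every vertex, the bags containing it form a connected subtree. Here bags containing vertex 1 are not connected in the tree, so the decomposition is invalid.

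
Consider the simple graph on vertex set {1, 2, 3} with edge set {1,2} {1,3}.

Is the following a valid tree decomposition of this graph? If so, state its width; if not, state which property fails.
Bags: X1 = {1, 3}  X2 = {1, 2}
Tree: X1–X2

Yes; width 1.

Every vertex of G appears in some bag (union = {1, 2, 3}); every edge is covered by a bag; and for each vertex v the set of bags containing v is connected in the bag tree. The decomposition is therefore valid. The largest bag has 2 vertices, so the width is 1.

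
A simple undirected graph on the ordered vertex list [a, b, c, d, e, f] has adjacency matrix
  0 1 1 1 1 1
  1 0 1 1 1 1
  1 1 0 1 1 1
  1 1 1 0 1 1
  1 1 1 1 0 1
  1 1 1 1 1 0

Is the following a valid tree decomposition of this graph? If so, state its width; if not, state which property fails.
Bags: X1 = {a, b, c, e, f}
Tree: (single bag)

No — vertex d appears in no bag.

A tree decomposition must satisfy three properties: every vertex lies in some bag; for every edge, both endpoints lie together in some bag; and for every vertex, the bags containing it form a connected subtree. Here vertex d appears in no bag, so the decomposition is invalid.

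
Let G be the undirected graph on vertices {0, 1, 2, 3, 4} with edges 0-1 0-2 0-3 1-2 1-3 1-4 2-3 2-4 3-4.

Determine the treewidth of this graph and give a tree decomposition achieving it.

Treewidth 3.
Bags: B1 = {1, 2, 3, 4}  B2 = {0, 1, 2, 3}
Tree: B1–B2

Every bag has size at most 4, so the width is 4 − 1 = 3 and tw(G) ≤ 3. Conversely, {0, 1, 2, 3} is a clique of size 4, and the vertices of any clique must share a bag in every tree decomposition; so some bag has ≥ 4 vertices and tw(G) ≥ 3. Hence tw(G) = 3 exactly.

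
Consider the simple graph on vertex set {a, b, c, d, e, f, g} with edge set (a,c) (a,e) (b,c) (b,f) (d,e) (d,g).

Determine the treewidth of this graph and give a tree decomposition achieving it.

Each bag holds 2 vertices, so the decomposition has width 1, which upper-bounds the treewidth. G has an edge, so its treewidth is at least 1. Therefore the treewidth is 1.

Treewidth 1.
One optimal decomposition is:
Bags: B1 = {d, g}  B2 = {d, e}  B3 = {a, e}  B4 = {a, c}  B5 = {b, c}  B6 = {b, f}
Tree: B1–B2, B2–B3, B3–B4, B4–B5, B5–B6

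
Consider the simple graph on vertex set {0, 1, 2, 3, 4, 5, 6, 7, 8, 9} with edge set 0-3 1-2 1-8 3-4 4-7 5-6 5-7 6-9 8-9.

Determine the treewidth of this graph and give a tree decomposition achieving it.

Each bag holds 2 vertices, so the decomposition has width 1, which upper-bounds the treewidth. Any graph with an edge has treewidth ≥ 1, and G has the edge 0–3. Therefore the treewidth is 1.

Treewidth 1.
One optimal decomposition is:
Bags: B1 = {0, 3}  B2 = {3, 4}  B3 = {4, 7}  B4 = {5, 7}  B5 = {5, 6}  B6 = {6, 9}  B7 = {8, 9}  B8 = {1, 8}  B9 = {1, 2}
Tree: B1–B2, B2–B3, B3–B4, B4–B5, B5–B6, B6–B7, B7–B8, B8–B9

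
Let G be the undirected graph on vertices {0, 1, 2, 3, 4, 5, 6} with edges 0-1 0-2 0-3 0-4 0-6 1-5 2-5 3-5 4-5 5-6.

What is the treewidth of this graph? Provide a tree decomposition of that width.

Each bag holds 3 vertices, so the decomposition has width 2, which upper-bounds the treewidth. For the lower bound, G contains the cycle 5–3–0–6–5, so G is not a forest; only forests have treewidth ≤ 1, hence tw(G) ≥ 2. Hence tw(G) = 2 exactly.

Treewidth 2.
One optimal decomposition is:
Bags: B1 = {0, 3, 5}  B2 = {0, 5, 6}  B3 = {0, 2, 5}  B4 = {0, 1, 5}  B5 = {0, 4, 5}
Tree: B1–B2, B2–B3, B3–B4, B4–B5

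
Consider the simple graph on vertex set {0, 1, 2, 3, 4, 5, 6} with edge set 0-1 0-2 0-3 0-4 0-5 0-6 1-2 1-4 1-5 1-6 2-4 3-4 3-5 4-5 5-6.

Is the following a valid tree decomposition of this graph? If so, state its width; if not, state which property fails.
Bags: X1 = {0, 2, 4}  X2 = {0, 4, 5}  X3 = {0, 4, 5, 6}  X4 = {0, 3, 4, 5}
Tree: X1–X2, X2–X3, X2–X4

A tree decomposition must satisfy three properties: every vertex lies in some bag; for every edge, both endpoints lie together in some bag; and for every vertex, the bags containing it form a connected subtree. Here vertex 1 appears in no bag, so the decomposition is invalid.

No — vertex 1 appears in no bag.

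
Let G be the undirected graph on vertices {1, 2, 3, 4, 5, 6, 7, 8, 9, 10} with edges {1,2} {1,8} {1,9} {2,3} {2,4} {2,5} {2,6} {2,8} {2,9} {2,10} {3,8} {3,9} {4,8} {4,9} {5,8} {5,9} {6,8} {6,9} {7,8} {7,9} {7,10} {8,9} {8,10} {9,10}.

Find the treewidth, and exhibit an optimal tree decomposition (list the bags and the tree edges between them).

The largest bag has 4 vertices, giving width 3; this decomposition certifies tw(G) ≤ 3. For the lower bound, the 4 vertices {1, 2, 8, 9} are pairwise adjacent, and any tree decomposition puts a clique entirely inside one bag — forcing width ≥ 3. Combining the bounds, tw(G) = 3.

Treewidth 3.
Bags: B1 = {1, 2, 8, 9}  B2 = {2, 5, 8, 9}  B3 = {2, 8, 9, 10}  B4 = {7, 8, 9, 10}  B5 = {2, 3, 8, 9}  B6 = {2, 6, 8, 9}  B7 = {2, 4, 8, 9}
Tree: B1–B2, B2–B3, B3–B4, B1–B5, B2–B6, B3–B7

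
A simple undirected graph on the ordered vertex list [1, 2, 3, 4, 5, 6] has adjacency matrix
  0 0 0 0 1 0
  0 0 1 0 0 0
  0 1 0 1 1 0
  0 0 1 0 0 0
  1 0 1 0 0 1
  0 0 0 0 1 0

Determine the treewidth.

A width-1 tree decomposition is:
Bags: B1 = {3, 5}  B2 = {2, 3}  B3 = {3, 4}  B4 = {1, 5}  B5 = {5, 6}
Tree: B1–B2, B1–B3, B1–B4, B4–B5
The largest bag has 2 vertices, giving width 1; this decomposition certifies tw(G) ≤ 1. Any graph with an edge has treewidth ≥ 1, and G has the edge 3–5. The upper and lower bounds meet at 1, so that is the treewidth.

1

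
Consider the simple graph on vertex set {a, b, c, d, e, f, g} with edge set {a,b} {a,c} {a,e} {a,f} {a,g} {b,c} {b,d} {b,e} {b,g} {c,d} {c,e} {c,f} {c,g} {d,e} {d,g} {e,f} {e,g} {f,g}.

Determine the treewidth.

4

A width-4 tree decomposition is:
Bags: B1 = {a, c, e, f, g}  B2 = {a, b, c, e, g}  B3 = {b, c, d, e, g}
Tree: B1–B2, B2–B3
Every bag has size at most 5, so the width is 5 − 1 = 4 and tw(G) ≤ 4. For the lower bound, the 5 vertices {a, c, e, f, g} are pairwise adjacent, and any tree decomposition puts a clique entirely inside one bag — forcing width ≥ 4. Therefore the treewidth is 4.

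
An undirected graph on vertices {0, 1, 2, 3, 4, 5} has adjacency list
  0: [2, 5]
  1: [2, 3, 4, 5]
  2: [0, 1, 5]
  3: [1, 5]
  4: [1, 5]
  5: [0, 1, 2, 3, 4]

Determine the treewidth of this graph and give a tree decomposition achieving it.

The largest bag has 3 vertices, giving width 2; this decomposition certifies tw(G) ≤ 2. On the other hand G contains the 3-clique {0, 2, 5}. A clique must lie in a single bag of any decomposition, so no decomposition can have width below 2. The upper and lower bounds meet at 2, so that is the treewidth.

Treewidth 2.
Bags: B1 = {1, 2, 5}  B2 = {0, 2, 5}  B3 = {1, 4, 5}  B4 = {1, 3, 5}
Tree: B1–B2, B1–B3, B1–B4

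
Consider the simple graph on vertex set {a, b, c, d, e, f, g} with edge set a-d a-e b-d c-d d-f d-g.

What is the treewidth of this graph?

1

A width-1 tree decomposition is:
Bags: B1 = {d, f}  B2 = {a, d}  B3 = {a, e}  B4 = {b, d}  B5 = {c, d}  B6 = {d, g}
Tree: B1–B2, B2–B3, B2–B4, B4–B5, B1–B6
Every bag has size at most 2, so the width is 2 − 1 = 1 and tw(G) ≤ 1. Since G has at least one edge (e.g. d–f), it is not an edgeless graph, so tw(G) ≥ 1. The upper and lower bounds meet at 1, so that is the treewidth.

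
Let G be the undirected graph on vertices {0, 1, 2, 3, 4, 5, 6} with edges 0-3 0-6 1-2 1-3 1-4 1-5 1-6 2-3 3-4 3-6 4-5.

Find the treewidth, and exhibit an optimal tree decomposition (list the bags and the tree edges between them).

Each bag holds 3 vertices, so the decomposition has width 2, which upper-bounds the treewidth. For the lower bound, the 3 vertices {0, 3, 6} are pairwise adjacent, and any tree decomposition puts a clique entirely inside one bag — forcing width ≥ 2. Therefore the treewidth is 2.

Treewidth 2.
Bags: B1 = {1, 3, 6}  B2 = {1, 2, 3}  B3 = {0, 3, 6}  B4 = {1, 3, 4}  B5 = {1, 4, 5}
Tree: B1–B2, B1–B3, B1–B4, B4–B5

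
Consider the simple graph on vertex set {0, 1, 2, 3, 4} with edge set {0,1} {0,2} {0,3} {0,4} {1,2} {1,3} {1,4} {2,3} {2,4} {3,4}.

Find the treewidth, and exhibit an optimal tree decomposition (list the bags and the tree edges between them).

A single bag containing all 5 vertices is trivially a valid decomposition of width 4. For the lower bound, the 5 vertices {0, 1, 2, 3, 4} are pairwise adjacent, and any tree decomposition puts a clique entirely inside one bag — forcing width ≥ 4. Combining the bounds, tw(G) = 4.

Treewidth 4.
Bags: B1 = {0, 1, 2, 3, 4}
Tree: (single bag)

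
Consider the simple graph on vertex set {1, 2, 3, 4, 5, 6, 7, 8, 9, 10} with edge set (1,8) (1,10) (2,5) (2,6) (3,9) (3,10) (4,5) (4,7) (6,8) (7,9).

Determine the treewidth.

2

A width-2 tree decomposition is:
Bags: B1 = {3, 7, 9}  B2 = {3, 4, 7}  B3 = {3, 4, 5}  B4 = {2, 3, 5}  B5 = {2, 3, 6}  B6 = {3, 6, 8}  B7 = {1, 3, 8}  B8 = {1, 3, 10}
Tree: B1–B2, B2–B3, B3–B4, B4–B5, B5–B6, B6–B7, B7–B8
Each bag holds 3 vertices, so the decomposition has width 2, which upper-bounds the treewidth. For the lower bound, G contains the cycle 3–9–7–4–5–2–6–8–1–10–3, so G is not a forest; only forests have treewidth ≤ 1, hence tw(G) ≥ 2. Therefore the treewidth is 2.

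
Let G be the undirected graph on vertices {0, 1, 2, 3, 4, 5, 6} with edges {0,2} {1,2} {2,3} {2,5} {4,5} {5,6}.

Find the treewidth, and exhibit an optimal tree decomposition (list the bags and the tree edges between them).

The largest bag has 2 vertices, giving width 1; this decomposition certifies tw(G) ≤ 1. Since G has at least one edge (e.g. 1–2), it is not an edgeless graph, so tw(G) ≥ 1. Therefore the treewidth is 1.

Treewidth 1.
One optimal decomposition is:
Bags: B1 = {1, 2}  B2 = {0, 2}  B3 = {2, 5}  B4 = {5, 6}  B5 = {4, 5}  B6 = {2, 3}
Tree: B1–B2, B1–B3, B3–B4, B3–B5, B1–B6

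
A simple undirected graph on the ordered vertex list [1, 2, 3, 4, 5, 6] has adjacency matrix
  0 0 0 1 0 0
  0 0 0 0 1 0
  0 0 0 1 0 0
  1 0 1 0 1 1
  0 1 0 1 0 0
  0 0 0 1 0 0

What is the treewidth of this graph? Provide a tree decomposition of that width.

The largest bag has 2 vertices, giving width 1; this decomposition certifies tw(G) ≤ 1. G has an edge, so its treewidth is at least 1. Hence tw(G) = 1 exactly.

Treewidth 1.
Bags: B1 = {4, 5}  B2 = {2, 5}  B3 = {4, 6}  B4 = {1, 4}  B5 = {3, 4}
Tree: B1–B2, B1–B3, B3–B4, B1–B5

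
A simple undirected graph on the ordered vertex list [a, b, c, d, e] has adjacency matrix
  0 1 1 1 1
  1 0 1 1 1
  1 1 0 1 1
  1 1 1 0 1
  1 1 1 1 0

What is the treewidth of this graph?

A width-4 tree decomposition is:
Bags: B1 = {a, b, c, d, e}
Tree: (single bag)
A single bag containing all 5 vertices is trivially a valid decomposition of width 4. For the lower bound, the 5 vertices {a, b, c, d, e} are pairwise adjacent, and any tree decomposition puts a clique entirely inside one bag — forcing width ≥ 4. Therefore the treewidth is 4.

4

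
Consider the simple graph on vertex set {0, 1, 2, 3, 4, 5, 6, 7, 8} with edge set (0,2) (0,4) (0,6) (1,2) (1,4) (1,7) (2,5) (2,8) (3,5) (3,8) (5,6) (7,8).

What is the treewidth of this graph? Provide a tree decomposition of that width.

Every bag has size at most 4, so the width is 4 − 1 = 3 and tw(G) ≤ 3. For the lower bound: the 4 vertex sets {3,7,8}, {5}, {2}, {0,1,4,6} are disjoint, each induces a connected subgraph, and every pair is joined by at least one edge of G. Contracting each set to a single vertex therefore yields K_{4} as a minor, and since treewidth is minor-monotone, tw(G) ≥ tw(K_{4}) = 3. Therefore the treewidth is 3.

Treewidth 3.
One optimal decomposition is:
Bags: B1 = {3, 5, 7, 8}  B2 = {2, 5, 7, 8}  B3 = {1, 2, 5, 7}  B4 = {1, 2, 5, 6}  B5 = {0, 1, 2, 6}  B6 = {0, 1, 4, 6}
Tree: B1–B2, B2–B3, B3–B4, B4–B5, B5–B6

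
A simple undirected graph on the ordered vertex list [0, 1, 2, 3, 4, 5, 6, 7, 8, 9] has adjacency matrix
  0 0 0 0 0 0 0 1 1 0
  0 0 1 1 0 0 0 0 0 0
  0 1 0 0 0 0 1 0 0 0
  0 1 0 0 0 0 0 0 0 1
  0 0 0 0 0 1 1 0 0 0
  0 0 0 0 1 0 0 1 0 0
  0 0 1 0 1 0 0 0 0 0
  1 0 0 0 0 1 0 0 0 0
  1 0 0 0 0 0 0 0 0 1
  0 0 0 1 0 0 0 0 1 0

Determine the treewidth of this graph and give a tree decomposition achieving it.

Treewidth 2.
One such decomposition:
Bags: B1 = {4, 5, 6}  B2 = {2, 5, 6}  B3 = {1, 2, 5}  B4 = {1, 3, 5}  B5 = {3, 5, 9}  B6 = {5, 8, 9}  B7 = {0, 5, 8}  B8 = {0, 5, 7}
Tree: B1–B2, B2–B3, B3–B4, B4–B5, B5–B6, B6–B7, B7–B8

Every bag has size at most 3, so the width is 3 − 1 = 2 and tw(G) ≤ 2. The edges 5–4–6–2–1–3–9–8–0–7–5 form a cycle, so G is not a tree and its treewidth is at least 2. The upper and lower bounds meet at 2, so that is the treewidth.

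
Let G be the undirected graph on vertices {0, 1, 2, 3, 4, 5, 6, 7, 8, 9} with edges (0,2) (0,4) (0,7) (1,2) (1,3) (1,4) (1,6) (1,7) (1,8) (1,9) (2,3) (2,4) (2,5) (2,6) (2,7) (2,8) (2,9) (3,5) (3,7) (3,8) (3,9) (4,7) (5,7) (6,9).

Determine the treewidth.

A width-3 tree decomposition is:
Bags: B1 = {1, 2, 3, 7}  B2 = {1, 2, 4, 7}  B3 = {2, 3, 5, 7}  B4 = {1, 2, 3, 9}  B5 = {1, 2, 3, 8}  B6 = {1, 2, 6, 9}  B7 = {0, 2, 4, 7}
Tree: B1–B2, B1–B3, B1–B4, B1–B5, B4–B6, B2–B7
The largest bag has 4 vertices, giving width 3; this decomposition certifies tw(G) ≤ 3. On the other hand G contains the 4-clique {0, 2, 4, 7}. A clique must lie in a single bag of any decomposition, so no decomposition can have width below 3. Therefore the treewidth is 3.

3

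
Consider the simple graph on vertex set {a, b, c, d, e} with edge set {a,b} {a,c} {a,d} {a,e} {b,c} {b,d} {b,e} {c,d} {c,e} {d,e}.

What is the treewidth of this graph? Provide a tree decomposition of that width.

Treewidth 4.
One optimal decomposition is:
Bags: B1 = {a, b, c, d, e}
Tree: (single bag)

A single bag containing all 5 vertices is trivially a valid decomposition of width 4. For the lower bound, the 5 vertices {a, b, c, d, e} are pairwise adjacent, and any tree decomposition puts a clique entirely inside one bag — forcing width ≥ 4. Hence tw(G) = 4 exactly.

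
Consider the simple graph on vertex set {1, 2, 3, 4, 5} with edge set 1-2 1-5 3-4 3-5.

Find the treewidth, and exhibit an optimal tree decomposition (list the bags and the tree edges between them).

Treewidth 1.
One optimal decomposition is:
Bags: B1 = {3, 5}  B2 = {3, 4}  B3 = {1, 5}  B4 = {1, 2}
Tree: B1–B2, B1–B3, B3–B4

Every bag has size at most 2, so the width is 2 − 1 = 1 and tw(G) ≤ 1. Since G has at least one edge (e.g. 3–5), it is not an edgeless graph, so tw(G) ≥ 1. The upper and lower bounds meet at 1, so that is the treewidth.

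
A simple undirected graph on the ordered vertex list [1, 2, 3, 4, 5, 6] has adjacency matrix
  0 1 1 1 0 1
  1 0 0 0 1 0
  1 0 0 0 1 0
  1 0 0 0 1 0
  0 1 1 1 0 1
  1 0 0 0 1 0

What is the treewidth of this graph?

A width-2 tree decomposition is:
Bags: B1 = {1, 5, 6}  B2 = {1, 3, 5}  B3 = {1, 2, 5}  B4 = {1, 4, 5}
Tree: B1–B2, B2–B3, B3–B4
Every bag has size at most 3, so the width is 3 − 1 = 2 and tw(G) ≤ 2. Since 5–6–1–3–5 is a cycle in G, G is not acyclic. Forests are exactly the graphs of treewidth ≤ 1, so tw(G) ≥ 2. Hence tw(G) = 2 exactly.

2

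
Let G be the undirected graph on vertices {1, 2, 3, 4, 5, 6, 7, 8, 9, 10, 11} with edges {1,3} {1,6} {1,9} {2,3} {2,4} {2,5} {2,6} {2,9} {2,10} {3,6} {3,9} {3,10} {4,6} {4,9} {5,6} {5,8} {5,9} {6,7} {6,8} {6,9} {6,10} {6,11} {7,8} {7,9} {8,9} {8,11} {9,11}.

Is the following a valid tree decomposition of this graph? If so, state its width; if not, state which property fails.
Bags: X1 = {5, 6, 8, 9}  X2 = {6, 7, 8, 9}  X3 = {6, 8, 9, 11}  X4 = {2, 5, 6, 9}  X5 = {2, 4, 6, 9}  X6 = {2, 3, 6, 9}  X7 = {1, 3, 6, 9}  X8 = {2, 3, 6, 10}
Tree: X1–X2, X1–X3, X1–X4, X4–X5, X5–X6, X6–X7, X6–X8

Yes; width 3.

Checking the three conditions: (i) the bags cover all of {1, 2, 3, 4, 5, 6, 7, 8, 9, 10, 11}; (ii) for each edge, some bag contains both endpoints; (iii) the bags containing any fixed vertex form a subtree. All hold, so the decomposition is valid with width 4 − 1 = 3.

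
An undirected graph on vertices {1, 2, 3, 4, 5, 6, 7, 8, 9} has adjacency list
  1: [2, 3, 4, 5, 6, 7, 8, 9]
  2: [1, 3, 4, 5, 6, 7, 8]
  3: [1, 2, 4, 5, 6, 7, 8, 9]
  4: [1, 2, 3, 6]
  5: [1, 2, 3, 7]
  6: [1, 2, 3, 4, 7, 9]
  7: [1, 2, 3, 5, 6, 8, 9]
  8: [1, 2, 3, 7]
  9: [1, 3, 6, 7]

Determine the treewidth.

A width-4 tree decomposition is:
Bags: B1 = {1, 2, 3, 6, 7}  B2 = {1, 2, 3, 7, 8}  B3 = {1, 2, 3, 5, 7}  B4 = {1, 2, 3, 4, 6}  B5 = {1, 3, 6, 7, 9}
Tree: B1–B2, B2–B3, B1–B4, B1–B5
The largest bag has 5 vertices, giving width 4; this decomposition certifies tw(G) ≤ 4. On the other hand G contains the 5-clique {1, 3, 6, 7, 9}. A clique must lie in a single bag of any decomposition, so no decomposition can have width below 4. Therefore the treewidth is 4.

4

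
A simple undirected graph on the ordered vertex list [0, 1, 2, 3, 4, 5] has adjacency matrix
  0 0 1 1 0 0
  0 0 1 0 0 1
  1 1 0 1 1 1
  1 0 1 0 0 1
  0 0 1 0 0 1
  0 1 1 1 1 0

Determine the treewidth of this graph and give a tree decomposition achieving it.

Treewidth 2.
One such decomposition:
Bags: B1 = {2, 4, 5}  B2 = {2, 3, 5}  B3 = {1, 2, 5}  B4 = {0, 2, 3}
Tree: B1–B2, B2–B3, B2–B4

The largest bag has 3 vertices, giving width 2; this decomposition certifies tw(G) ≤ 2. For the lower bound, the 3 vertices {0, 2, 3} are pairwise adjacent, and any tree decomposition puts a clique entirely inside one bag — forcing width ≥ 2. Therefore the treewidth is 2.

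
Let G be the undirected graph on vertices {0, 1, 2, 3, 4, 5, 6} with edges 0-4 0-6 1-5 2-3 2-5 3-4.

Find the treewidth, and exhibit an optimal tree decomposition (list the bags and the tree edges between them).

Each bag holds 2 vertices, so the decomposition has width 1, which upper-bounds the treewidth. Any graph with an edge has treewidth ≥ 1, and G has the edge 6–0. Hence tw(G) = 1 exactly.

Treewidth 1.
One such decomposition:
Bags: B1 = {0, 6}  B2 = {0, 4}  B3 = {3, 4}  B4 = {2, 3}  B5 = {2, 5}  B6 = {1, 5}
Tree: B1–B2, B2–B3, B3–B4, B4–B5, B5–B6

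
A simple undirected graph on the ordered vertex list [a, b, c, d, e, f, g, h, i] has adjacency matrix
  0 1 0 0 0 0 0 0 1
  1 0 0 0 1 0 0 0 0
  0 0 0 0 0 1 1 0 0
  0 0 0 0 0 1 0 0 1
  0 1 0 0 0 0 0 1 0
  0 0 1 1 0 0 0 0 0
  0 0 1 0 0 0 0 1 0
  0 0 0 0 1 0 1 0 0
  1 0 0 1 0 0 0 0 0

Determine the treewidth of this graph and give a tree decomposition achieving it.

Treewidth 2.
Bags: B1 = {a, b, e}  B2 = {a, e, h}  B3 = {a, g, h}  B4 = {a, c, g}  B5 = {a, c, f}  B6 = {a, d, f}  B7 = {a, d, i}
Tree: B1–B2, B2–B3, B3–B4, B4–B5, B5–B6, B6–B7

Each bag holds 3 vertices, so the decomposition has width 2, which upper-bounds the treewidth. For the lower bound, G contains the cycle a–b–e–h–g–c–f–d–i–a, so G is not a forest; only forests have treewidth ≤ 1, hence tw(G) ≥ 2. Combining the bounds, tw(G) = 2.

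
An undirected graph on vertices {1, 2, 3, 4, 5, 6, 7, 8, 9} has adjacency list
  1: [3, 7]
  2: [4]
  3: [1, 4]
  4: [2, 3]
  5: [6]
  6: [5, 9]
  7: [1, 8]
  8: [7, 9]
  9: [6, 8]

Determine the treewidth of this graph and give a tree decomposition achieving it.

Every bag has size at most 2, so the width is 2 − 1 = 1 and tw(G) ≤ 1. Any graph with an edge has treewidth ≥ 1, and G has the edge 2–4. The upper and lower bounds meet at 1, so that is the treewidth.

Treewidth 1.
Bags: B1 = {2, 4}  B2 = {3, 4}  B3 = {1, 3}  B4 = {1, 7}  B5 = {7, 8}  B6 = {8, 9}  B7 = {6, 9}  B8 = {5, 6}
Tree: B1–B2, B2–B3, B3–B4, B4–B5, B5–B6, B6–B7, B7–B8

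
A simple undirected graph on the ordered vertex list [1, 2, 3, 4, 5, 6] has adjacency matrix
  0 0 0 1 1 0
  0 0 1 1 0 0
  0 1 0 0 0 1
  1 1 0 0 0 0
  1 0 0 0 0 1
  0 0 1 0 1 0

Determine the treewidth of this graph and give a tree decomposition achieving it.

Each bag holds 3 vertices, so the decomposition has width 2, which upper-bounds the treewidth. The edges 6–5–1–4–2–3–6 form a cycle, so G is not a tree and its treewidth is at least 2. Hence tw(G) = 2 exactly.

Treewidth 2.
One such decomposition:
Bags: B1 = {1, 5, 6}  B2 = {1, 4, 6}  B3 = {2, 4, 6}  B4 = {2, 3, 6}
Tree: B1–B2, B2–B3, B3–B4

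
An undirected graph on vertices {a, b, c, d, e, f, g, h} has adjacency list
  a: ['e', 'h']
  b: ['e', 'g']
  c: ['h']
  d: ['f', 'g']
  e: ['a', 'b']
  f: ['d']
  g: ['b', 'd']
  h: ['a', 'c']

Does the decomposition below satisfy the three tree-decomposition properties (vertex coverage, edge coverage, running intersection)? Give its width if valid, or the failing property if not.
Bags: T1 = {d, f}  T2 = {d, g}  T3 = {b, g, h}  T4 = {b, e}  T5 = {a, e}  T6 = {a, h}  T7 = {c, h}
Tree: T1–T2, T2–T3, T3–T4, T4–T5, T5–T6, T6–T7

A tree decomposition must satisfy three properties: every vertex lies in some bag; for every edge, both endpoints lie together in some bag; and for every vertex, the bags containing it form a connected subtree. Here bags containing vertex h are not connected in the tree, so the decomposition is invalid.

No — bags containing vertex h are not connected in the tree.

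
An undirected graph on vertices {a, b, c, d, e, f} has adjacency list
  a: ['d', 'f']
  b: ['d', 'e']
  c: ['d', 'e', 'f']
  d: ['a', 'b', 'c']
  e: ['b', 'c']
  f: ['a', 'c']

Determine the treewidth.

2

A width-2 tree decomposition is:
Bags: B1 = {a, c, f}  B2 = {a, c, d}  B3 = {c, d, e}  B4 = {b, d, e}
Tree: B1–B2, B2–B3, B3–B4
Every bag has size at most 3, so the width is 3 − 1 = 2 and tw(G) ≤ 2. For the lower bound, G contains the cycle f–a–d–c–f, so G is not a forest; only forests have treewidth ≤ 1, hence tw(G) ≥ 2. Hence tw(G) = 2 exactly.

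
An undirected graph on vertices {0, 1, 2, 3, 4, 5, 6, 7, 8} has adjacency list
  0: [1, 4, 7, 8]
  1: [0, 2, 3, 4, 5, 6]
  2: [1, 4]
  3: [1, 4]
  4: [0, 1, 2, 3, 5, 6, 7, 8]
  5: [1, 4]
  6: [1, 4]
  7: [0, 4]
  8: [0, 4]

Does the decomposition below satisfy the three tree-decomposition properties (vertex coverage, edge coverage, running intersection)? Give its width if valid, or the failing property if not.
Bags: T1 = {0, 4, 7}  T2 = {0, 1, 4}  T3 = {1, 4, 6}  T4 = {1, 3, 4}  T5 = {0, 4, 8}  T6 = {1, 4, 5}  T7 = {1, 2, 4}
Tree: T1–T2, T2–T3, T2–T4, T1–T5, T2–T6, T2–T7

Checking the three conditions: (i) the bags cover all of {0, 1, 2, 3, 4, 5, 6, 7, 8}; (ii) for each edge, some bag contains both endpoints; (iii) the bags containing any fixed vertex form a subtree. All hold, so the decomposition is valid with width 3 − 1 = 2.

Yes; width 2.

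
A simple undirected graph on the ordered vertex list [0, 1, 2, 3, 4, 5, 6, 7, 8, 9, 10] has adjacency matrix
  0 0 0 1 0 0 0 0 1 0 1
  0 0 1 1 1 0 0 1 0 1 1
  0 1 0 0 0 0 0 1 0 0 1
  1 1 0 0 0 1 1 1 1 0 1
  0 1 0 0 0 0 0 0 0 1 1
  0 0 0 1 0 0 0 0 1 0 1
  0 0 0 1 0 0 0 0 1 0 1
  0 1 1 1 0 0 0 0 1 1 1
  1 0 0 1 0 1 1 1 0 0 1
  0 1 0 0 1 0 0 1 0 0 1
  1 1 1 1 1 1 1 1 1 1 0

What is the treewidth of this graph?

3

A width-3 tree decomposition is:
Bags: B1 = {1, 3, 7, 10}  B2 = {3, 7, 8, 10}  B3 = {0, 3, 8, 10}  B4 = {3, 5, 8, 10}  B5 = {1, 7, 9, 10}  B6 = {1, 2, 7, 10}  B7 = {1, 4, 9, 10}  B8 = {3, 6, 8, 10}
Tree: B1–B2, B2–B3, B2–B4, B1–B5, B5–B6, B5–B7, B2–B8
Every bag has size at most 4, so the width is 4 − 1 = 3 and tw(G) ≤ 3. Conversely, {1, 4, 9, 10} is a clique of size 4, and the vertices of any clique must share a bag in every tree decomposition; so some bag has ≥ 4 vertices and tw(G) ≥ 3. Hence tw(G) = 3 exactly.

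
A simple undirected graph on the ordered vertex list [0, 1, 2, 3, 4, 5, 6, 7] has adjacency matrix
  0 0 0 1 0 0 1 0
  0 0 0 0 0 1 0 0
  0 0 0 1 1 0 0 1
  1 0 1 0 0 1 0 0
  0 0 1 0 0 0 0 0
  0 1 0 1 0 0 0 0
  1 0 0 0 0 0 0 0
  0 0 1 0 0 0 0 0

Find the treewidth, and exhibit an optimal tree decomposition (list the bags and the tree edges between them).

The largest bag has 2 vertices, giving width 1; this decomposition certifies tw(G) ≤ 1. Since G has at least one edge (e.g. 3–5), it is not an edgeless graph, so tw(G) ≥ 1. The upper and lower bounds meet at 1, so that is the treewidth.

Treewidth 1.
One optimal decomposition is:
Bags: B1 = {3, 5}  B2 = {0, 3}  B3 = {2, 3}  B4 = {1, 5}  B5 = {0, 6}  B6 = {2, 4}  B7 = {2, 7}
Tree: B1–B2, B2–B3, B1–B4, B2–B5, B3–B6, B3–B7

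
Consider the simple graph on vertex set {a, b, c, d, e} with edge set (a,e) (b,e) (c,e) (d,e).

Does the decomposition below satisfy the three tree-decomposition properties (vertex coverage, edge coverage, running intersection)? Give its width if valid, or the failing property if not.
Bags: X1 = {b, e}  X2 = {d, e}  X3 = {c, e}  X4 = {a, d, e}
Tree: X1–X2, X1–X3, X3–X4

A tree decomposition must satisfy three properties: every vertex lies in some bag; for every edge, both endpoints lie together in some bag; and for every vertex, the bags containing it form a connected subtree. Here bags containing vertex d are not connected in the tree, so the decomposition is invalid.

No — bags containing vertex d are not connected in the tree.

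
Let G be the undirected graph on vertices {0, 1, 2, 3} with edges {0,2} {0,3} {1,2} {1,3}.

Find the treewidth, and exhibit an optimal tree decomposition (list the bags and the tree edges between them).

Treewidth 2.
One such decomposition:
Bags: B1 = {0, 2, 3}  B2 = {1, 2, 3}
Tree: B1–B2

Every bag has size at most 3, so the width is 3 − 1 = 2 and tw(G) ≤ 2. The edges 2–0–3–1–2 form a cycle, so G is not a tree and its treewidth is at least 2. Therefore the treewidth is 2.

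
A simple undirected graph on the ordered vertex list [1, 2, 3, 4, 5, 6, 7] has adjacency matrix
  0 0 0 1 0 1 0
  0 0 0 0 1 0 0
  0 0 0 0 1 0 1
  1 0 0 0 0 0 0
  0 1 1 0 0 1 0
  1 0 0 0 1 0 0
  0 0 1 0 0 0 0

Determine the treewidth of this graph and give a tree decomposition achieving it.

Treewidth 1.
One such decomposition:
Bags: B1 = {3, 5}  B2 = {5, 6}  B3 = {1, 6}  B4 = {3, 7}  B5 = {2, 5}  B6 = {1, 4}
Tree: B1–B2, B2–B3, B1–B4, B1–B5, B3–B6

Every bag has size at most 2, so the width is 2 − 1 = 1 and tw(G) ≤ 1. Since G has at least one edge (e.g. 5–3), it is not an edgeless graph, so tw(G) ≥ 1. Combining the bounds, tw(G) = 1.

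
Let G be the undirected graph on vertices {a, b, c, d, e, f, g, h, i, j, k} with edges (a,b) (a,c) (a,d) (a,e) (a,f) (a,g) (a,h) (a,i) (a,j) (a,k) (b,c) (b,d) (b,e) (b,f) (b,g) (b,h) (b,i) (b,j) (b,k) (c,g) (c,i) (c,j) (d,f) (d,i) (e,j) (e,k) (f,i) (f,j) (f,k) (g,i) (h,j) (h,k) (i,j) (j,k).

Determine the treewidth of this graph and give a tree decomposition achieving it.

Every bag has size at most 5, so the width is 5 − 1 = 4 and tw(G) ≤ 4. For the lower bound, the 5 vertices {a, b, d, f, i} are pairwise adjacent, and any tree decomposition puts a clique entirely inside one bag — forcing width ≥ 4. The upper and lower bounds meet at 4, so that is the treewidth.

Treewidth 4.
Bags: B1 = {a, b, f, j, k}  B2 = {a, b, h, j, k}  B3 = {a, b, f, i, j}  B4 = {a, b, d, f, i}  B5 = {a, b, e, j, k}  B6 = {a, b, c, i, j}  B7 = {a, b, c, g, i}
Tree: B1–B2, B1–B3, B3–B4, B1–B5, B3–B6, B6–B7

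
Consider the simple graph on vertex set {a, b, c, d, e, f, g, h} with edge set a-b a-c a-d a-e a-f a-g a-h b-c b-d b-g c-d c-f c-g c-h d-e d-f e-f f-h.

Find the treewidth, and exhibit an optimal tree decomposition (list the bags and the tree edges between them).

Treewidth 3.
One optimal decomposition is:
Bags: B1 = {a, b, c, d}  B2 = {a, c, d, f}  B3 = {a, b, c, g}  B4 = {a, c, f, h}  B5 = {a, d, e, f}
Tree: B1–B2, B1–B3, B2–B4, B2–B5

Each bag holds 4 vertices, so the decomposition has width 3, which upper-bounds the treewidth. For the lower bound, the 4 vertices {a, d, e, f} are pairwise adjacent, and any tree decomposition puts a clique entirely inside one bag — forcing width ≥ 3. The upper and lower bounds meet at 3, so that is the treewidth.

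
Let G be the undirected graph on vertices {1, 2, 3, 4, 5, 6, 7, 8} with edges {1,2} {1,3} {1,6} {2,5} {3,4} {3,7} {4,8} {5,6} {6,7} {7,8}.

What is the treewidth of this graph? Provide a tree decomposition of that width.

Treewidth 2.
Bags: B1 = {3, 4, 8}  B2 = {3, 7, 8}  B3 = {1, 3, 7}  B4 = {1, 6, 7}  B5 = {1, 2, 6}  B6 = {2, 5, 6}
Tree: B1–B2, B2–B3, B3–B4, B4–B5, B5–B6

Every bag has size at most 3, so the width is 3 − 1 = 2 and tw(G) ≤ 2. For the lower bound, G contains the cycle 4–8–7–3–4, so G is not a forest; only forests have treewidth ≤ 1, hence tw(G) ≥ 2. Hence tw(G) = 2 exactly.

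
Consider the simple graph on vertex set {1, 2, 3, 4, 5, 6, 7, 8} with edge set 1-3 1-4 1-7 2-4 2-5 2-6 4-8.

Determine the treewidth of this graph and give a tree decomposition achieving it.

The largest bag has 2 vertices, giving width 1; this decomposition certifies tw(G) ≤ 1. Since G has at least one edge (e.g. 2–6), it is not an edgeless graph, so tw(G) ≥ 1. The upper and lower bounds meet at 1, so that is the treewidth.

Treewidth 1.
One optimal decomposition is:
Bags: B1 = {2, 6}  B2 = {2, 4}  B3 = {2, 5}  B4 = {4, 8}  B5 = {1, 4}  B6 = {1, 7}  B7 = {1, 3}
Tree: B1–B2, B1–B3, B2–B4, B2–B5, B5–B6, B6–B7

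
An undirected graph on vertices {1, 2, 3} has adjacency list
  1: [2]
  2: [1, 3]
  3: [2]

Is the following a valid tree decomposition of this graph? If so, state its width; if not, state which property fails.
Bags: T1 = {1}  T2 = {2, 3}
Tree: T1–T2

No — edge (2,1) lies in no bag.

A tree decomposition must satisfy three properties: every vertex lies in some bag; for every edge, both endpoints lie together in some bag; and for every vertex, the bags containing it form a connected subtree. Here edge (2,1) lies in no bag, so the decomposition is invalid.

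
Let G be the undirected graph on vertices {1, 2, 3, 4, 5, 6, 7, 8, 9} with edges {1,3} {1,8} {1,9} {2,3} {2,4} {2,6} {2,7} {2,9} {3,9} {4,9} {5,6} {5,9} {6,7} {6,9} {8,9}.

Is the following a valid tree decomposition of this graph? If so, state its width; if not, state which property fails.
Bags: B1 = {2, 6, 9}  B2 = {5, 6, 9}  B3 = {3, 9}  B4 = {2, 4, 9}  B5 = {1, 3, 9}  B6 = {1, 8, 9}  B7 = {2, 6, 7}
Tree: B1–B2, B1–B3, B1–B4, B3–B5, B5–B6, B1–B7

No — edge (2,3) lies in no bag.

A tree decomposition must satisfy three properties: every vertex lies in some bag; for every edge, both endpoints lie together in some bag; and for every vertex, the bags containing it form a connected subtree. Here edge (2,3) lies in no bag, so the decomposition is invalid.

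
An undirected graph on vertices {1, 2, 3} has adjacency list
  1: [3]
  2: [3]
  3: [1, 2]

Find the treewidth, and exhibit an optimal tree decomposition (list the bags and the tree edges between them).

Treewidth 1.
One such decomposition:
Bags: B1 = {2, 3}  B2 = {1, 3}
Tree: B1–B2

Each bag holds 2 vertices, so the decomposition has width 1, which upper-bounds the treewidth. G has an edge, so its treewidth is at least 1. Hence tw(G) = 1 exactly.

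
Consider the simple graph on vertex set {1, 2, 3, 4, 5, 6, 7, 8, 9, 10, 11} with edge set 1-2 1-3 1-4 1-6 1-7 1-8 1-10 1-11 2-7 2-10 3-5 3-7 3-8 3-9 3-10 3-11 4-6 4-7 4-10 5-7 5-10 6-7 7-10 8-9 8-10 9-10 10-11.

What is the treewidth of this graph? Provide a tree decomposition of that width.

Treewidth 3.
One optimal decomposition is:
Bags: B1 = {1, 3, 8, 10}  B2 = {1, 3, 7, 10}  B3 = {1, 4, 7, 10}  B4 = {1, 3, 10, 11}  B5 = {3, 8, 9, 10}  B6 = {1, 4, 6, 7}  B7 = {1, 2, 7, 10}  B8 = {3, 5, 7, 10}
Tree: B1–B2, B2–B3, B1–B4, B1–B5, B3–B6, B3–B7, B2–B8

Each bag holds 4 vertices, so the decomposition has width 3, which upper-bounds the treewidth. Conversely, {1, 2, 7, 10} is a clique of size 4, and the vertices of any clique must share a bag in every tree decomposition; so some bag has ≥ 4 vertices and tw(G) ≥ 3. Combining the bounds, tw(G) = 3.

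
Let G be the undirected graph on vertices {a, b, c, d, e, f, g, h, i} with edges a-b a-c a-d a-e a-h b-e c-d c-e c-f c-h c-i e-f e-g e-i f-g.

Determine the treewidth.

A width-2 tree decomposition is:
Bags: B1 = {a, c, e}  B2 = {c, e, i}  B3 = {a, b, e}  B4 = {c, e, f}  B5 = {e, f, g}  B6 = {a, c, d}  B7 = {a, c, h}
Tree: B1–B2, B1–B3, B1–B4, B4–B5, B1–B6, B6–B7
Each bag holds 3 vertices, so the decomposition has width 2, which upper-bounds the treewidth. On the other hand G contains the 3-clique {e, f, g}. A clique must lie in a single bag of any decomposition, so no decomposition can have width below 2. Combining the bounds, tw(G) = 2.

2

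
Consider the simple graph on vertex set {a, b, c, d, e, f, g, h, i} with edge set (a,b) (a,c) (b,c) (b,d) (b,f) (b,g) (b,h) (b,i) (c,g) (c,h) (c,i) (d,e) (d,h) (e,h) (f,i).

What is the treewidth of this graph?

A width-2 tree decomposition is:
Bags: B1 = {b, c, i}  B2 = {b, c, h}  B3 = {b, f, i}  B4 = {b, d, h}  B5 = {d, e, h}  B6 = {a, b, c}  B7 = {b, c, g}
Tree: B1–B2, B1–B3, B2–B4, B4–B5, B1–B6, B2–B7
Each bag holds 3 vertices, so the decomposition has width 2, which upper-bounds the treewidth. On the other hand G contains the 3-clique {d, e, h}. A clique must lie in a single bag of any decomposition, so no decomposition can have width below 2. Therefore the treewidth is 2.

2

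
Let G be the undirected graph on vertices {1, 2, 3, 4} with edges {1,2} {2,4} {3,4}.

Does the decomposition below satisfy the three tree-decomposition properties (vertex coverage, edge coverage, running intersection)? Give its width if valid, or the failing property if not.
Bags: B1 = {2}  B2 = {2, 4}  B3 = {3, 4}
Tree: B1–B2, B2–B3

A tree decomposition must satisfy three properties: every vertex lies in some bag; for every edge, both endpoints lie together in some bag; and for every vertex, the bags containing it form a connected subtree. Here vertex 1 appears in no bag, so the decomposition is invalid.

No — vertex 1 appears in no bag.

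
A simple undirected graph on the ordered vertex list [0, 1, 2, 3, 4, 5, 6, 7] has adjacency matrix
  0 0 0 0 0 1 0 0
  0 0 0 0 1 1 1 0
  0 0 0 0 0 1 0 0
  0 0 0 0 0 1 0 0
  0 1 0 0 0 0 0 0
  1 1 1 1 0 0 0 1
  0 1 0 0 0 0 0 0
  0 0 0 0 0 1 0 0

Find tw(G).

A width-1 tree decomposition is:
Bags: B1 = {5, 7}  B2 = {0, 5}  B3 = {2, 5}  B4 = {3, 5}  B5 = {1, 5}  B6 = {1, 4}  B7 = {1, 6}
Tree: B1–B2, B2–B3, B3–B4, B1–B5, B5–B6, B6–B7
Every bag has size at most 2, so the width is 2 − 1 = 1 and tw(G) ≤ 1. Any graph with an edge has treewidth ≥ 1, and G has the edge 5–7. The upper and lower bounds meet at 1, so that is the treewidth.

1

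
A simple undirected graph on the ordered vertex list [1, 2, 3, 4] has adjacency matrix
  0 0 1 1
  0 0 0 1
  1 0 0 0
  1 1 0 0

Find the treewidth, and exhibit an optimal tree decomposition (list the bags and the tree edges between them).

Treewidth 1.
One such decomposition:
Bags: B1 = {1, 3}  B2 = {1, 4}  B3 = {2, 4}
Tree: B1–B2, B2–B3

The largest bag has 2 vertices, giving width 1; this decomposition certifies tw(G) ≤ 1. Any graph with an edge has treewidth ≥ 1, and G has the edge 3–1. Hence tw(G) = 1 exactly.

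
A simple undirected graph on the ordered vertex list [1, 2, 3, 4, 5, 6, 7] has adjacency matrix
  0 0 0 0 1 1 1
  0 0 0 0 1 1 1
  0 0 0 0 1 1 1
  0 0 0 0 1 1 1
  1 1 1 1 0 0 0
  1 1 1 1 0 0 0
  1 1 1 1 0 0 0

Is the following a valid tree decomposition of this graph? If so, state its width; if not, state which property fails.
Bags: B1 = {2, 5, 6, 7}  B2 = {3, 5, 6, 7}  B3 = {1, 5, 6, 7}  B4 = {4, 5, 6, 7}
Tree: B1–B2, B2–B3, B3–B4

Checking the three conditions: (i) the bags cover all of {1, 2, 3, 4, 5, 6, 7}; (ii) for each edge, some bag contains both endpoints; (iii) the bags containing any fixed vertex form a subtree. All hold, so the decomposition is valid with width 4 − 1 = 3.

Yes; width 3.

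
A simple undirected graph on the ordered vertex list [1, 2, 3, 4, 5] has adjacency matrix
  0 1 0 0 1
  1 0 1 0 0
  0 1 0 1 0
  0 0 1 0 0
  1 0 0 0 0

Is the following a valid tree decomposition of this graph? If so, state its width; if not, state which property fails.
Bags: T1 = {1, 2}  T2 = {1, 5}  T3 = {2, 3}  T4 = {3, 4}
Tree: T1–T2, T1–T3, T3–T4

Vertex coverage: the bags together contain {1, 2, 3, 4, 5}, the full vertex set. Edge coverage: each edge of G has both endpoints in at least one bag. Running intersection: for every vertex, the bags containing it form a connected subtree. All three properties hold, so this is a valid tree decomposition of width max|bag| − 1 = 1, and hence tw(G) ≤ 1.

Yes; width 1.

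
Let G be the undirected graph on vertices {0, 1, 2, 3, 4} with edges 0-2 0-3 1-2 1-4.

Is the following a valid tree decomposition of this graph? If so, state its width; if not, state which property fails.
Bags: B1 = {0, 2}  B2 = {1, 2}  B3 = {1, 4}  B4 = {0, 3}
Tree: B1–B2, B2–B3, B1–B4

Yes; width 1.

Every vertex of G appears in some bag (union = {0, 1, 2, 3, 4}); every edge is covered by a bag; and for each vertex v the set of bags containing v is connected in the bag tree. The decomposition is therefore valid. The largest bag has 2 vertices, so the width is 1.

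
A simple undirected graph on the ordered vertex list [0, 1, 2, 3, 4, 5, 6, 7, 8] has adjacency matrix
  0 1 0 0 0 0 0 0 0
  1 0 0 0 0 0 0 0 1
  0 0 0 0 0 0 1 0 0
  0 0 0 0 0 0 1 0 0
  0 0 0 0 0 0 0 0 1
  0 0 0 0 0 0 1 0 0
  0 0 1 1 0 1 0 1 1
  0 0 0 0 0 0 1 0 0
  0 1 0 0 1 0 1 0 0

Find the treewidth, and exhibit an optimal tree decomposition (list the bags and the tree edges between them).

Treewidth 1.
Bags: B1 = {2, 6}  B2 = {3, 6}  B3 = {6, 8}  B4 = {1, 8}  B5 = {6, 7}  B6 = {0, 1}  B7 = {5, 6}  B8 = {4, 8}
Tree: B1–B2, B2–B3, B3–B4, B1–B5, B4–B6, B5–B7, B3–B8

Every bag has size at most 2, so the width is 2 − 1 = 1 and tw(G) ≤ 1. G has an edge, so its treewidth is at least 1. Therefore the treewidth is 1.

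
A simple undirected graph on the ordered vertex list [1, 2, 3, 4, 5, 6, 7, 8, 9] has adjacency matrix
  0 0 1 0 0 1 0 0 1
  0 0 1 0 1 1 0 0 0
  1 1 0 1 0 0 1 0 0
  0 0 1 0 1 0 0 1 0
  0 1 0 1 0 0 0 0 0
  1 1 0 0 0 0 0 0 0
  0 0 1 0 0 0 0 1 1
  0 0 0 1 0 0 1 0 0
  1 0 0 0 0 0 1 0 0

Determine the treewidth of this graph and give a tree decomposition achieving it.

Treewidth 3.
Bags: B1 = {2, 4, 5, 6}  B2 = {2, 3, 4, 6}  B3 = {1, 3, 4, 6}  B4 = {1, 3, 4, 8}  B5 = {1, 3, 7, 8}  B6 = {1, 7, 8, 9}
Tree: B1–B2, B2–B3, B3–B4, B4–B5, B5–B6

Every bag has size at most 4, so the width is 4 − 1 = 3 and tw(G) ≤ 3. For the lower bound: the 4 vertex sets {2,5,6}, {4}, {3}, {1,7,8,9} are disjoint, each induces a connected subgraph, and every pair is joined by at least one edge of G. Contracting each set to a single vertex therefore yields K_{4} as a minor, and since treewidth is minor-monotone, tw(G) ≥ tw(K_{4}) = 3. Therefore the treewidth is 3.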